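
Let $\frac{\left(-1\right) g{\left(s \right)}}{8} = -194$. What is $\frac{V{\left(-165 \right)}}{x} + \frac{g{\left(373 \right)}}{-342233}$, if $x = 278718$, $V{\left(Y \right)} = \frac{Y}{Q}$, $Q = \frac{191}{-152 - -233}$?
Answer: $- \frac{2642269037}{552085484338} \approx -0.004786$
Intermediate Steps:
$Q = \frac{191}{81}$ ($Q = \frac{191}{-152 + 233} = \frac{191}{81} \approx 2.358$)
$g{\left(s \right)} = 1552$ ($g{\left(s \right)} = \left(-8\right) \left(-194\right) = 1552$)
$V{\left(Y \right)} = \frac{81 Y}{191}$ ($V{\left(Y \right)} = \frac{Y}{\frac{191}{81}} = Y \frac{81}{191} = \frac{81 Y}{191}$)
$\frac{V{\left(-165 \right)}}{x} + \frac{g{\left(373 \right)}}{-342233} = \frac{\frac{81}{191} \left(-165\right)}{278718} + \frac{1552}{-342233} = \left(- \frac{13365}{191}\right) \frac{1}{278718} + 1552 \left(- \frac{1}{342233}\right) = - \frac{405}{1613186} - \frac{1552}{342233} = - \frac{2642269037}{552085484338}$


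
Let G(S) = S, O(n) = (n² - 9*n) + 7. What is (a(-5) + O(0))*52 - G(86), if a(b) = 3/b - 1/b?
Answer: 1286/5 ≈ 257.20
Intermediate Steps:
O(n) = 7 + n² - 9*n
a(b) = 2/b
(a(-5) + O(0))*52 - G(86) = (2/(-5) + (7 + 0² - 9*0))*52 - 1*86 = (2*(-⅕) + (7 + 0 + 0))*52 - 86 = (-⅖ + 7)*52 - 86 = (33/5)*52 - 86 = 1716/5 - 86 = 1286/5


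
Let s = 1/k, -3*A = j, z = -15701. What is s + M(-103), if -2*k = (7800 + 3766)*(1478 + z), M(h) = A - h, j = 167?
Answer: 1297747609/27417203 ≈ 47.333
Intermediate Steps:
A = -167/3 (A = -⅓*167 = -167/3 ≈ -55.667)
M(h) = -167/3 - h
k = 82251609 (k = -(7800 + 3766)*(1478 - 15701)/2 = -5783*(-14223) = -½*(-164503218) = 82251609)
s = 1/82251609 ≈ 1.2158e-8
s + M(-103) = 1/82251609 + (-167/3 - 1*(-103)) = 1/82251609 + (-167/3 + 103) = 1/82251609 + 142/3 = 1297747609/27417203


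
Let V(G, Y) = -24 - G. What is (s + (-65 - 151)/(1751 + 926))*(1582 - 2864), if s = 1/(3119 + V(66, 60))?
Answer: 835334534/8108633 ≈ 103.02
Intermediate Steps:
s = 1/3029 (s = 1/(3119 + (-24 - 1*66)) = 1/(3119 + (-24 - 66)) = 1/(3119 - 90) = 1/3029 ≈ 0.00033014)
(s + (-65 - 151)/(1751 + 926))*(1582 - 2864) = (1/3029 + (-65 - 151)/(1751 + 926))*(1582 - 2864) = (1/3029 - 216/2677)*(-1282) = -651587/8108633*(-1282) = 835334534/8108633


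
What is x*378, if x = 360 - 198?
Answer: 61236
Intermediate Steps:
x = 162
x*378 = 162*378 = 61236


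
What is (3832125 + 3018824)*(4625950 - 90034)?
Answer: 31075329184284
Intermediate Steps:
(3832125 + 3018824)*(4625950 - 90034) = 6850949*4535916 = 31075329184284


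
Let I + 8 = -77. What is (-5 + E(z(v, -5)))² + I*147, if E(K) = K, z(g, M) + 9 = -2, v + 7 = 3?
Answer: -12239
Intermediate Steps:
v = -4 (v = -7 + 3 = -4)
z(g, M) = -11 (z(g, M) = -9 - 2 = -11)
I = -85 (I = -8 - 77 = -85)
(-5 + E(z(v, -5)))² + I*147 = (-5 - 11)² - 85*147 = (-16)² - 12495 = 256 - 12495 = -12239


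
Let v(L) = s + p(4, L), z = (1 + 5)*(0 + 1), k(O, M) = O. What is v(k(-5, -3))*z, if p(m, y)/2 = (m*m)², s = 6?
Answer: 3108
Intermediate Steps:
z = 6 (z = 6*1 = 6)
p(m, y) = 2*m⁴ (p(m, y) = 2*(m*m)² = 2*(m²)² = 2*m⁴)
v(L) = 518 (v(L) = 6 + 2*4⁴ = 6 + 2*256 = 6 + 512 = 518)
v(k(-5, -3))*z = 518*6 = 3108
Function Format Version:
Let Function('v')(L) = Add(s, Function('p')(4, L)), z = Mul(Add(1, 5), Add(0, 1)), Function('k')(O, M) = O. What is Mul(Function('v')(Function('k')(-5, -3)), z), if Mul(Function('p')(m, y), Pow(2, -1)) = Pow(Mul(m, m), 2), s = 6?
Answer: 3108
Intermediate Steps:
z = 6 (z = Mul(6, 1) = 6)
Function('p')(m, y) = Mul(2, Pow(m, 4)) (Function('p')(m, y) = Mul(2, Pow(Mul(m, m), 2)) = Mul(2, Pow(Pow(m, 2), 2)) = Mul(2, Pow(m, 4)))
Function('v')(L) = 518 (Function('v')(L) = Add(6, Mul(2, Pow(4, 4))) = Add(6, Mul(2, 256)) = Add(6, 512) = 518)
Mul(Function('v')(Function('k')(-5, -3)), z) = Mul(518, 6) = 3108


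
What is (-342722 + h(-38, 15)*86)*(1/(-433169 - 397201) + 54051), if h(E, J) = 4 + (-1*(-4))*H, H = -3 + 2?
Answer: -24730163206819/1335 ≈ -1.8524e+10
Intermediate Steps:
H = -1
h(E, J) = 0 (h(E, J) = 4 - 1*(-4)*(-1) = 4 + 4*(-1) = 4 - 4 = 0)
(-342722 + h(-38, 15)*86)*(1/(-433169 - 397201) + 54051) = (-342722 + 0*86)*(1/(-433169 - 397201) + 54051) = (-342722 + 0)*(1/(-830370) + 54051) = -342722*(-1/830370 + 54051) = -342722*44882328869/830370 = -24730163206819/1335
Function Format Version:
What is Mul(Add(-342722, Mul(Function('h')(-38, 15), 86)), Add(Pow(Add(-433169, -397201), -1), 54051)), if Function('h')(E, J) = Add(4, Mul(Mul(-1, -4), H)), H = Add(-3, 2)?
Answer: Rational(-24730163206819, 1335) ≈ -1.8524e+10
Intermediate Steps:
H = -1
Function('h')(E, J) = 0 (Function('h')(E, J) = Add(4, Mul(Mul(-1, -4), -1)) = Add(4, Mul(4, -1)) = Add(4, -4) = 0)
Mul(Add(-342722, Mul(Function('h')(-38, 15), 86)), Add(Pow(Add(-433169, -397201), -1), 54051)) = Mul(Add(-342722, Mul(0, 86)), Add(Pow(Add(-433169, -397201), -1), 54051)) = Mul(Add(-342722, 0), Add(Pow(-830370, -1), 54051)) = Mul(-342722, Add(Rational(-1, 830370), 54051)) = Mul(-342722, Rational(44882328869, 830370)) = Rational(-24730163206819, 1335)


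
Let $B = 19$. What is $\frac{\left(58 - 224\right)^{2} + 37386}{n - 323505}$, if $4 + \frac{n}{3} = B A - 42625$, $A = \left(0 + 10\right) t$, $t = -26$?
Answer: $- \frac{32471}{233106} \approx -0.1393$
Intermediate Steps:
$A = -260$ ($A = \left(0 + 10\right) \left(-26\right) = 10 \left(-26\right) = -260$)
$n = -142707$ ($n = -12 + 3 \left(19 \left(-260\right) - 42625\right) = -12 + 3 \left(-4940 - 42625\right) = -12 + 3 \left(-47565\right) = -12 - 142695 = -142707$)
$\frac{\left(58 - 224\right)^{2} + 37386}{n - 323505} = \frac{\left(58 - 224\right)^{2} + 37386}{-142707 - 323505} = \frac{\left(-166\right)^{2} + 37386}{-466212} = \left(27556 + 37386\right) \left(- \frac{1}{466212}\right) = 64942 \left(- \frac{1}{466212}\right) = - \frac{32471}{233106}$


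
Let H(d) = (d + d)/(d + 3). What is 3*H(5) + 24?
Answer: 111/4 ≈ 27.750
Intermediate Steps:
H(d) = 2*d/(3 + d) (H(d) = (2*d)/(3 + d) = 2*d/(3 + d))
3*H(5) + 24 = 3*(2*5/(3 + 5)) + 24 = 3*(2*5/8) + 24 = 3*(2*5*(⅛)) + 24 = 3*(5/4) + 24 = 15/4 + 24 = 111/4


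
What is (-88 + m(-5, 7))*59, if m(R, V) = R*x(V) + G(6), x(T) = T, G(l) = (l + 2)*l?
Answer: -4425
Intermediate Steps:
G(l) = l*(2 + l) (G(l) = (2 + l)*l = l*(2 + l))
m(R, V) = 48 + R*V (m(R, V) = R*V + 6*(2 + 6) = R*V + 6*8 = R*V + 48 = 48 + R*V)
(-88 + m(-5, 7))*59 = (-88 + (48 - 5*7))*59 = (-88 + (48 - 35))*59 = (-88 + 13)*59 = -75*59 = -4425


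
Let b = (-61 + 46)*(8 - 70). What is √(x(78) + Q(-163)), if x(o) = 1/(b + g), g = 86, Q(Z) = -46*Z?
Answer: 9*√23888446/508 ≈ 86.591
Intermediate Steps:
b = 930 (b = -15*(-62) = 930)
x(o) = 1/1016 (x(o) = 1/(930 + 86) = 1/1016)
√(x(78) + Q(-163)) = √(1/1016 - 46*(-163)) = √(1/1016 + 7498) = √(7617969/1016) = 9*√23888446/508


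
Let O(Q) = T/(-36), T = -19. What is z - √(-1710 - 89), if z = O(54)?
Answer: 19/36 - I*√1799 ≈ 0.52778 - 42.415*I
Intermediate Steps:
O(Q) = 19/36 (O(Q) = -19/(-36) = -19*(-1/36) = 19/36)
z = 19/36 ≈ 0.52778
z - √(-1710 - 89) = 19/36 - √(-1710 - 89) = 19/36 - √(-1799) = 19/36 - I*√1799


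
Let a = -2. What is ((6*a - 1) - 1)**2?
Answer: 196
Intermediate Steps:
((6*a - 1) - 1)**2 = ((6*(-2) - 1) - 1)**2 = ((-12 - 1) - 1)**2 = (-13 - 1)**2 = (-14)**2 = 196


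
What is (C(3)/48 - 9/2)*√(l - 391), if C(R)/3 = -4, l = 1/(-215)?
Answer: -19*I*√18074190/860 ≈ -93.926*I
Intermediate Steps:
l = -1/215 ≈ -0.0046512
C(R) = -12 (C(R) = 3*(-4) = -12)
(C(3)/48 - 9/2)*√(l - 391) = (-12/48 - 9/2)*√(-1/215 - 391) = (-12*1/48 - 9*½)*√(-84066/215) = (-¼ - 9/2)*(I*√18074190/215) = -19*I*√18074190/860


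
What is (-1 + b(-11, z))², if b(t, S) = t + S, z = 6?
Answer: 36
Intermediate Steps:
b(t, S) = S + t
(-1 + b(-11, z))² = (-1 + (6 - 11))² = (-1 - 5)² = (-6)² = 36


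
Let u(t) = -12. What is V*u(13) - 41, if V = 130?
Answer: -1601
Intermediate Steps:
V*u(13) - 41 = 130*(-12) - 41 = -1560 - 41 = -1601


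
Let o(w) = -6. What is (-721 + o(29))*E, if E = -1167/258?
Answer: 282803/86 ≈ 3288.4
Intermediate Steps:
E = -389/86 (E = -1167*1/258 = -389/86 ≈ -4.5233)
(-721 + o(29))*E = (-721 - 6)*(-389/86) = -727*(-389/86) = 282803/86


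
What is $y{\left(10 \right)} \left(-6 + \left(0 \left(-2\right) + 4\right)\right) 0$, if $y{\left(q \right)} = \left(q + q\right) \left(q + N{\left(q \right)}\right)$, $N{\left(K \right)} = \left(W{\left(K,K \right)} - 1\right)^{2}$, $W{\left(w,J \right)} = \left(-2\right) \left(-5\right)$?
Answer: $0$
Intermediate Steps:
$W{\left(w,J \right)} = 10$
$N{\left(K \right)} = 81$ ($N{\left(K \right)} = \left(10 - 1\right)^{2} = 9^{2} = 81$)
$y{\left(q \right)} = 2 q \left(81 + q\right)$ ($y{\left(q \right)} = \left(q + q\right) \left(q + 81\right) = 2 q \left(81 + q\right)$)
$y{\left(10 \right)} \left(-6 + \left(0 \left(-2\right) + 4\right)\right) 0 = 2 \cdot 10 \left(81 + 10\right) \left(-6 + \left(0 \left(-2\right) + 4\right)\right) 0 = 2 \cdot 10 \cdot 91 \left(-6 + \left(0 + 4\right)\right) 0 = 1820 \left(-6 + 4\right) 0 = 1820 \left(\left(-2\right) 0\right) = 1820 \cdot 0 = 0$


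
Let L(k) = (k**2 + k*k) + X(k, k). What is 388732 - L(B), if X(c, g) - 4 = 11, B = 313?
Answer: 192779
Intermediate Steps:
X(c, g) = 15 (X(c, g) = 4 + 11 = 15)
L(k) = 15 + 2*k**2 (L(k) = (k**2 + k*k) + 15 = (k**2 + k**2) + 15 = 2*k**2 + 15 = 15 + 2*k**2)
388732 - L(B) = 388732 - (15 + 2*313**2) = 388732 - (15 + 2*97969) = 388732 - (15 + 195938) = 388732 - 1*195953 = 388732 - 195953 = 192779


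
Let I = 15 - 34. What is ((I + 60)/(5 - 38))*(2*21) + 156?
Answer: 1142/11 ≈ 103.82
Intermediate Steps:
I = -19
((I + 60)/(5 - 38))*(2*21) + 156 = ((-19 + 60)/(5 - 38))*(2*21) + 156 = (41/(-33))*42 + 156 = (41*(-1/33))*42 + 156 = -41/33*42 + 156 = -574/11 + 156 = 1142/11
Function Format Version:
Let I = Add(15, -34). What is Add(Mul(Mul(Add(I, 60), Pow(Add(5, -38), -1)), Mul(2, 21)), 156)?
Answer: Rational(1142, 11) ≈ 103.82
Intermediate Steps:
I = -19
Add(Mul(Mul(Add(I, 60), Pow(Add(5, -38), -1)), Mul(2, 21)), 156) = Add(Mul(Mul(Add(-19, 60), Pow(Add(5, -38), -1)), Mul(2, 21)), 156) = Add(Mul(Mul(41, Pow(-33, -1)), 42), 156) = Add(Mul(Mul(41, Rational(-1, 33)), 42), 156) = Add(Mul(Rational(-41, 33), 42), 156) = Add(Rational(-574, 11), 156) = Rational(1142, 11)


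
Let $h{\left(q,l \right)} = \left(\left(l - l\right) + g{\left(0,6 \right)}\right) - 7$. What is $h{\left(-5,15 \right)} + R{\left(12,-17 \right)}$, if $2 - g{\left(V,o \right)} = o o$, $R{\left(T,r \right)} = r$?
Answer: $-58$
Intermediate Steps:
$g{\left(V,o \right)} = 2 - o^{2}$ ($g{\left(V,o \right)} = 2 - o o = 2 - o^{2}$)
$h{\left(q,l \right)} = -41$ ($h{\left(q,l \right)} = \left(\left(l - l\right) + \left(2 - 6^{2}\right)\right) - 7 = \left(0 + \left(2 - 36\right)\right) - 7 = \left(0 - 34\right) - 7 = -34 - 7 = -41$)
$h{\left(-5,15 \right)} + R{\left(12,-17 \right)} = -41 - 17 = -58$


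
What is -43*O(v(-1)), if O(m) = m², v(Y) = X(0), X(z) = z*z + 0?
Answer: 0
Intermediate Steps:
X(z) = z² (X(z) = z² + 0 = z²)
v(Y) = 0 (v(Y) = 0² = 0)
-43*O(v(-1)) = -43*0² = -43*0 = 0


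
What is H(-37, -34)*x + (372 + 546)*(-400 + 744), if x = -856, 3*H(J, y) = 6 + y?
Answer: 971344/3 ≈ 3.2378e+5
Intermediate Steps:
H(J, y) = 2 + y/3 (H(J, y) = (6 + y)/3 = 2 + y/3)
H(-37, -34)*x + (372 + 546)*(-400 + 744) = (2 + (1/3)*(-34))*(-856) + (372 + 546)*(-400 + 744) = (2 - 34/3)*(-856) + 918*344 = -28/3*(-856) + 315792 = 23968/3 + 315792 = 971344/3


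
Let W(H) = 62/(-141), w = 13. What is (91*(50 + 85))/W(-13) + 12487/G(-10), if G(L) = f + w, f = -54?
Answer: -71793779/2542 ≈ -28243.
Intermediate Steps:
G(L) = -41 (G(L) = -54 + 13 = -41)
W(H) = -62/141 (W(H) = 62*(-1/141) = -62/141)
(91*(50 + 85))/W(-13) + 12487/G(-10) = (91*(50 + 85))/(-62/141) + 12487/(-41) = (91*135)*(-141/62) + 12487*(-1/41) = 12285*(-141/62) - 12487/41 = -1732185/62 - 12487/41 = -71793779/2542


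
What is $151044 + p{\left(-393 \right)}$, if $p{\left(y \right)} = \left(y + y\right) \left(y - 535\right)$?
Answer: $880452$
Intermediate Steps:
$p{\left(y \right)} = 2 y \left(-535 + y\right)$
$151044 + p{\left(-393 \right)} = 151044 + 2 \left(-393\right) \left(-535 - 393\right) = 151044 + 2 \left(-393\right) \left(-928\right) = 151044 + 729408 = 880452$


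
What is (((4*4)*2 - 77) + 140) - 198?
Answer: -103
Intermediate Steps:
(((4*4)*2 - 77) + 140) - 198 = ((16*2 - 77) + 140) - 198 = ((32 - 77) + 140) - 198 = (-45 + 140) - 198 = 95 - 198 = -103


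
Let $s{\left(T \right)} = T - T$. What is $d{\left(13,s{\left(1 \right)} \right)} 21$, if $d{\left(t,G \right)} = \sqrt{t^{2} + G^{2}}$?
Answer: $273$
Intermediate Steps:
$s{\left(T \right)} = 0$
$d{\left(t,G \right)} = \sqrt{G^{2} + t^{2}}$
$d{\left(13,s{\left(1 \right)} \right)} 21 = \sqrt{0^{2} + 13^{2}} \cdot 21 = \sqrt{0 + 169} \cdot 21 = \sqrt{169} \cdot 21 = 13 \cdot 21 = 273$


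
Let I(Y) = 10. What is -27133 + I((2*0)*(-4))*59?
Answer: -26543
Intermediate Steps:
-27133 + I((2*0)*(-4))*59 = -27133 + 10*59 = -27133 + 590 = -26543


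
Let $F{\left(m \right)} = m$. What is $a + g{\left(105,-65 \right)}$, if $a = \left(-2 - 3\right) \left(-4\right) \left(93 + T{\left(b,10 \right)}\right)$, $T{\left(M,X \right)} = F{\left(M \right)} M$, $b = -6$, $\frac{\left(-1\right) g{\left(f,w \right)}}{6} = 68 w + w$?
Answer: $29490$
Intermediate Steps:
$g{\left(f,w \right)} = - 414 w$ ($g{\left(f,w \right)} = - 6 \left(68 w + w\right) = - 6 \cdot 69 w = - 414 w$)
$T{\left(M,X \right)} = M^{2}$ ($T{\left(M,X \right)} = M M = M^{2}$)
$a = 2580$ ($a = \left(-2 - 3\right) \left(-4\right) \left(93 + \left(-6\right)^{2}\right) = \left(-5\right) \left(-4\right) \left(93 + 36\right) = 20 \cdot 129 = 2580$)
$a + g{\left(105,-65 \right)} = 2580 - -26910 = 2580 + 26910 = 29490$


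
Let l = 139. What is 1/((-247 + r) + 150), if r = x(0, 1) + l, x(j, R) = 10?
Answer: 1/52 ≈ 0.019231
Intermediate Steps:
r = 149 (r = 10 + 139 = 149)
1/((-247 + r) + 150) = 1/((-247 + 149) + 150) = 1/(-98 + 150) = 1/52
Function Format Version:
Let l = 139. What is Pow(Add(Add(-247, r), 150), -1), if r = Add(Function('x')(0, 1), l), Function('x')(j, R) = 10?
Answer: Rational(1, 52) ≈ 0.019231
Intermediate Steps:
r = 149 (r = Add(10, 139) = 149)
Pow(Add(Add(-247, r), 150), -1) = Pow(Add(Add(-247, 149), 150), -1) = Pow(Add(-98, 150), -1) = Pow(52, -1) = Rational(1, 52)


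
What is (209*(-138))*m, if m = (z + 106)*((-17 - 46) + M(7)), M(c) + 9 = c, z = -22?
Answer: 157477320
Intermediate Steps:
M(c) = -9 + c
m = -5460 (m = (-22 + 106)*((-17 - 46) + (-9 + 7)) = 84*(-63 - 2) = 84*(-65) = -5460)
(209*(-138))*m = (209*(-138))*(-5460) = -28842*(-5460) = 157477320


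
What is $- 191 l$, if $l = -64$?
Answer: $12224$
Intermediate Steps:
$- 191 l = \left(-191\right) \left(-64\right) = 12224$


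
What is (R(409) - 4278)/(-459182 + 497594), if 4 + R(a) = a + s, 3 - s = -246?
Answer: -302/3201 ≈ -0.094346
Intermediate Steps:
s = 249 (s = 3 - 1*(-246) = 3 + 246 = 249)
R(a) = 245 + a (R(a) = -4 + (a + 249) = -4 + (249 + a) = 245 + a)
(R(409) - 4278)/(-459182 + 497594) = ((245 + 409) - 4278)/(-459182 + 497594) = (654 - 4278)/38412 = -3624*1/38412 = -302/3201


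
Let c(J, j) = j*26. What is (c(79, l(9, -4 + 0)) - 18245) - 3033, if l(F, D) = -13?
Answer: -21616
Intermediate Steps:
c(J, j) = 26*j
(c(79, l(9, -4 + 0)) - 18245) - 3033 = (26*(-13) - 18245) - 3033 = (-338 - 18245) - 3033 = -18583 - 3033 = -21616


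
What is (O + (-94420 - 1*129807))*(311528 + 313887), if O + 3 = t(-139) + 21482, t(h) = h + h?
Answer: -126975505790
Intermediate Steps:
t(h) = 2*h
O = 21201 (O = -3 + (2*(-139) + 21482) = -3 + (-278 + 21482) = -3 + 21204 = 21201)
(O + (-94420 - 1*129807))*(311528 + 313887) = (21201 + (-94420 - 1*129807))*(311528 + 313887) = (21201 + (-94420 - 129807))*625415 = (21201 - 224227)*625415 = -203026*625415 = -126975505790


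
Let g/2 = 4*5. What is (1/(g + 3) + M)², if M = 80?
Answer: 11840481/1849 ≈ 6403.7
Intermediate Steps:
g = 40 (g = 2*(4*5) = 2*20 = 40)
(1/(g + 3) + M)² = (1/(40 + 3) + 80)² = (1/43 + 80)² = (3441/43)² = 11840481/1849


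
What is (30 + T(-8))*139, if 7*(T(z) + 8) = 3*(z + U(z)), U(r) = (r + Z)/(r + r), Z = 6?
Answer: 20711/8 ≈ 2588.9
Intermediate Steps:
U(r) = (6 + r)/(2*r) (U(r) = (r + 6)/(r + r) = (6 + r)/((2*r)) = (6 + r)*(1/(2*r)) = (6 + r)/(2*r))
T(z) = -8 + 3*z/7 + 3*(6 + z)/(14*z) (T(z) = -8 + (3*(z + (6 + z)/(2*z)))/7 = -8 + (3*z + 3*(6 + z)/(2*z))/7 = -8 + (3*z/7 + 3*(6 + z)/(14*z)) = -8 + 3*z/7 + 3*(6 + z)/(14*z))
(30 + T(-8))*139 = (30 + (1/14)*(18 - 109*(-8) + 6*(-8)²)/(-8))*139 = (30 + (1/14)*(-⅛)*(18 + 872 + 6*64))*139 = (30 + (1/14)*(-⅛)*(18 + 872 + 384))*139 = (30 + (1/14)*(-⅛)*1274)*139 = (30 - 91/8)*139 = (149/8)*139 = 20711/8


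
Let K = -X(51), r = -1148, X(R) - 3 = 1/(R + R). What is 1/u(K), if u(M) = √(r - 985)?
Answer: -I*√237/711 ≈ -0.021652*I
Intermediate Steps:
X(R) = 3 + 1/(2*R) (X(R) = 3 + 1/(R + R) = 3 + 1/(2*R))
K = -307/102 (K = -(3 + (½)/51) = -(3 + (½)*(1/51)) = -(3 + 1/102) = -1*307/102 = -307/102 ≈ -3.0098)
u(M) = 3*I*√237 (u(M) = √(-1148 - 985) = √(-2133) = 3*I*√237)
1/u(K) = 1/(3*I*√237) = -I*√237/711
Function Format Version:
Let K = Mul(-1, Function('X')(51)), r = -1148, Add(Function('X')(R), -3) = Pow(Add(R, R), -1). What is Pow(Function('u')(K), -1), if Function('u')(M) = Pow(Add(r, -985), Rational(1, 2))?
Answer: Mul(Rational(-1, 711), I, Pow(237, Rational(1, 2))) ≈ Mul(-0.021652, I)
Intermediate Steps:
Function('X')(R) = Add(3, Mul(Rational(1, 2), Pow(R, -1))) (Function('X')(R) = Add(3, Pow(Add(R, R), -1)) = Add(3, Pow(Mul(2, R), -1)) = Add(3, Mul(Rational(1, 2), Pow(R, -1))))
K = Rational(-307, 102) (K = Mul(-1, Add(3, Mul(Rational(1, 2), Pow(51, -1)))) = Mul(-1, Add(3, Mul(Rational(1, 2), Rational(1, 51)))) = Mul(-1, Add(3, Rational(1, 102))) = Mul(-1, Rational(307, 102)) = Rational(-307, 102) ≈ -3.0098)
Function('u')(M) = Mul(3, I, Pow(237, Rational(1, 2))) (Function('u')(M) = Pow(Add(-1148, -985), Rational(1, 2)) = Pow(-2133, Rational(1, 2)) = Mul(3, I, Pow(237, Rational(1, 2))))
Pow(Function('u')(K), -1) = Pow(Mul(3, I, Pow(237, Rational(1, 2))), -1) = Mul(Rational(-1, 711), I, Pow(237, Rational(1, 2)))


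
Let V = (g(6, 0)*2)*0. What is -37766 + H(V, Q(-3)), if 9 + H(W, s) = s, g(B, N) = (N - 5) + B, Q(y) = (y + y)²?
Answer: -37739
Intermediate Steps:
Q(y) = 4*y² (Q(y) = (2*y)² = 4*y²)
g(B, N) = -5 + B + N (g(B, N) = (-5 + N) + B = -5 + B + N)
V = 0 (V = ((-5 + 6 + 0)*2)*0 = (1*2)*0 = 2*0 = 0)
H(W, s) = -9 + s
-37766 + H(V, Q(-3)) = -37766 + (-9 + 4*(-3)²) = -37766 + (-9 + 4*9) = -37766 + (-9 + 36) = -37766 + 27 = -37739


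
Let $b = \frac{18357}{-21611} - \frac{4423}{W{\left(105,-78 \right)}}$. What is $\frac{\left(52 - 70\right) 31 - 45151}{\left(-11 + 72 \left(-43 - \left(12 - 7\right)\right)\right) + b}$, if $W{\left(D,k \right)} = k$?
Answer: $\frac{77049741522}{5750022679} \approx 13.4$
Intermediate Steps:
$b = \frac{94153607}{1685658}$ ($b = \frac{18357}{-21611} - \frac{4423}{-78} = 18357 \left(- \frac{1}{21611}\right) - - \frac{4423}{78} = - \frac{18357}{21611} + \frac{4423}{78} = \frac{94153607}{1685658} \approx 55.856$)
$\frac{\left(52 - 70\right) 31 - 45151}{\left(-11 + 72 \left(-43 - \left(12 - 7\right)\right)\right) + b} = \frac{\left(52 - 70\right) 31 - 45151}{\left(-11 + 72 \left(-43 - \left(12 - 7\right)\right)\right) + \frac{94153607}{1685658}} = \frac{\left(-18\right) 31 - 45151}{\left(-11 + 72 \left(-43 - \left(12 - 7\right)\right)\right) + \frac{94153607}{1685658}} = \frac{-558 - 45151}{\left(-11 + 72 \left(-43 - 5\right)\right) + \frac{94153607}{1685658}} = - \frac{45709}{\left(-11 + 72 \left(-43 - 5\right)\right) + \frac{94153607}{1685658}} = - \frac{45709}{\left(-11 + 72 \left(-48\right)\right) + \frac{94153607}{1685658}} = - \frac{45709}{\left(-11 - 3456\right) + \frac{94153607}{1685658}} = - \frac{45709}{-3467 + \frac{94153607}{1685658}} = - \frac{45709}{- \frac{5750022679}{1685658}} = \left(-45709\right) \left(- \frac{1685658}{5750022679}\right) = \frac{77049741522}{5750022679}$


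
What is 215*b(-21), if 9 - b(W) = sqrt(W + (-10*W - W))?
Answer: 1935 - 215*sqrt(210) ≈ -1180.6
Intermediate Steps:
b(W) = 9 - sqrt(10)*sqrt(-W) (b(W) = 9 - sqrt(W + (-10*W - W)) = 9 - sqrt(W - 11*W) = 9 - sqrt(-10*W) = 9 - sqrt(10)*sqrt(-W))
215*b(-21) = 215*(9 - sqrt(10)*sqrt(-1*(-21))) = 215*(9 - sqrt(10)*sqrt(21)) = 215*(9 - sqrt(210)) = 1935 - 215*sqrt(210)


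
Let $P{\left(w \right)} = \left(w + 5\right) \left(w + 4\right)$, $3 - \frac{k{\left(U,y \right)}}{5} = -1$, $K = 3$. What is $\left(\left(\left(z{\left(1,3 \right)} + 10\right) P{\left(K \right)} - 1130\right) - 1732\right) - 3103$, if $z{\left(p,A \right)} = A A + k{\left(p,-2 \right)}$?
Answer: $-3781$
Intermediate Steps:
$k{\left(U,y \right)} = 20$ ($k{\left(U,y \right)} = 15 - -5 = 15 + 5 = 20$)
$P{\left(w \right)} = \left(4 + w\right) \left(5 + w\right)$ ($P{\left(w \right)} = \left(5 + w\right) \left(4 + w\right) = \left(4 + w\right) \left(5 + w\right)$)
$z{\left(p,A \right)} = 20 + A^{2}$ ($z{\left(p,A \right)} = A A + 20 = A^{2} + 20 = 20 + A^{2}$)
$\left(\left(\left(z{\left(1,3 \right)} + 10\right) P{\left(K \right)} - 1130\right) - 1732\right) - 3103 = \left(\left(\left(\left(20 + 3^{2}\right) + 10\right) \left(20 + 3^{2} + 9 \cdot 3\right) - 1130\right) - 1732\right) - 3103 = \left(\left(\left(\left(20 + 9\right) + 10\right) \left(20 + 9 + 27\right) - 1130\right) - 1732\right) - 3103 = \left(\left(\left(29 + 10\right) 56 - 1130\right) - 1732\right) - 3103 = \left(\left(39 \cdot 56 - 1130\right) - 1732\right) - 3103 = \left(\left(2184 - 1130\right) - 1732\right) - 3103 = \left(1054 - 1732\right) - 3103 = -678 - 3103 = -3781$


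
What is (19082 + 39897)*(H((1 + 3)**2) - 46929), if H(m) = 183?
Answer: -2757032334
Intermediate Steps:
(19082 + 39897)*(H((1 + 3)**2) - 46929) = (19082 + 39897)*(183 - 46929) = 58979*(-46746) = -2757032334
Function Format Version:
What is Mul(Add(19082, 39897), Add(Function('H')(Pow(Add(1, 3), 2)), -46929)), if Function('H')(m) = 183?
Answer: -2757032334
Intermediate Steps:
Mul(Add(19082, 39897), Add(Function('H')(Pow(Add(1, 3), 2)), -46929)) = Mul(Add(19082, 39897), Add(183, -46929)) = Mul(58979, -46746) = -2757032334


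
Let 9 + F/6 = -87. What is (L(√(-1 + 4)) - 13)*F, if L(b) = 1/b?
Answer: 7488 - 192*√3 ≈ 7155.4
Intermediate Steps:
F = -576 (F = -54 + 6*(-87) = -54 - 522 = -576)
(L(√(-1 + 4)) - 13)*F = (1/(√(-1 + 4)) - 13)*(-576) = (1/(√3) - 13)*(-576) = (√3/3 - 13)*(-576) = (-13 + √3/3)*(-576) = 7488 - 192*√3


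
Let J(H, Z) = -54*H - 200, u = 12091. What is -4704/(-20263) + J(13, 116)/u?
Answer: 38598838/244999933 ≈ 0.15755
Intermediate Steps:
J(H, Z) = -200 - 54*H
-4704/(-20263) + J(13, 116)/u = -4704/(-20263) + (-200 - 54*13)/12091 = -4704*(-1/20263) + (-200 - 702)*(1/12091) = 4704/20263 - 902*1/12091 = 4704/20263 - 902/12091 = 38598838/244999933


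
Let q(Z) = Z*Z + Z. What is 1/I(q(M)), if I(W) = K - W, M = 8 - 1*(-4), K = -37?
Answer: -1/193 ≈ -0.0051813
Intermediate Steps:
M = 12 (M = 8 + 4 = 12)
q(Z) = Z + Z**2 (q(Z) = Z**2 + Z = Z + Z**2)
I(W) = -37 - W
1/I(q(M)) = 1/(-37 - 12*(1 + 12)) = 1/(-37 - 12*13) = 1/(-37 - 1*156) = 1/(-37 - 156) = 1/(-193) = -1/193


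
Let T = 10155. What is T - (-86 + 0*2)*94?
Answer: 18239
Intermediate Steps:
T - (-86 + 0*2)*94 = 10155 - (-86 + 0*2)*94 = 10155 - (-86 + 0)*94 = 10155 - (-86)*94 = 10155 - 1*(-8084) = 10155 + 8084 = 18239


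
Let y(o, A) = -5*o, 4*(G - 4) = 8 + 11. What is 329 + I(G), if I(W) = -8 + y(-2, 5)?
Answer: 331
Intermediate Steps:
G = 35/4 (G = 4 + (8 + 11)/4 = 4 + (1/4)*19 = 4 + 19/4 = 35/4 ≈ 8.7500)
I(W) = 2 (I(W) = -8 - 5*(-2) = -8 + 10 = 2)
329 + I(G) = 329 + 2 = 331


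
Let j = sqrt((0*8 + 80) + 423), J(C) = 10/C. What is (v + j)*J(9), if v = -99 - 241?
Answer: -3400/9 + 10*sqrt(503)/9 ≈ -352.86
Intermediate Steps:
v = -340
j = sqrt(503) (j = sqrt((0 + 80) + 423) = sqrt(80 + 423) = sqrt(503) ≈ 22.428)
(v + j)*J(9) = (-340 + sqrt(503))*(10/9) = -3400/9 + 10*sqrt(503)/9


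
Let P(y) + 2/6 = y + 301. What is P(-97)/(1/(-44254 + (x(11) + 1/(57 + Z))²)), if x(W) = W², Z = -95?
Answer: -8710898079/1444 ≈ -6.0325e+6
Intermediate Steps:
P(y) = 902/3 + y (P(y) = -⅓ + (y + 301) = -⅓ + (301 + y) = 902/3 + y)
P(-97)/(1/(-44254 + (x(11) + 1/(57 + Z))²)) = (902/3 - 97)/(1/(-44254 + (11² + 1/(57 - 95))²)) = 611/(3*(1/(-44254 + (121 + 1/(-38))²))) = 611/(3*(1/(-44254 + (121 - 1/38)²))) = 611/(3*(1/(-44254 + (4597/38)²))) = 611/(3*(1/(-44254 + 21132409/1444))) = 611/(3*(1/(-42770367/1444))) = 611/(3*(-1444/42770367)) = (611/3)*(-42770367/1444) = -8710898079/1444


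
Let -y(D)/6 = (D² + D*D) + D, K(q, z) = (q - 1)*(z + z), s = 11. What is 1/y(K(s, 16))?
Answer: -1/1230720 ≈ -8.1253e-7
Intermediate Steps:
K(q, z) = 2*z*(-1 + q) (K(q, z) = (-1 + q)*(2*z) = 2*z*(-1 + q))
y(D) = -12*D² - 6*D (y(D) = -6*((D² + D*D) + D) = -6*((D² + D²) + D) = -6*(2*D² + D) = -6*(D + 2*D²) = -12*D² - 6*D)
1/y(K(s, 16)) = 1/(-6*2*16*(-1 + 11)*(1 + 2*(2*16*(-1 + 11)))) = 1/(-6*2*16*10*(1 + 2*(2*16*10))) = 1/(-6*320*(1 + 2*320)) = 1/(-6*320*(1 + 640)) = 1/(-6*320*641) = 1/(-1230720) = -1/1230720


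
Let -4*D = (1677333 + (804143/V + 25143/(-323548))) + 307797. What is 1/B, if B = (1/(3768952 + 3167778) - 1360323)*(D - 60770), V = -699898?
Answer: 3141653314771919840/2380653493740660647946423322959 ≈ 1.3197e-12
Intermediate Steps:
D = -224766799018899371/452901196208 (D = -((1677333 + (804143/(-699898) + 25143/(-323548))) + 307797)/4 = -((1677333 + (804143*(-1/699898) + 25143*(-1/323548))) + 307797)/4 = -((1677333 + (-804143/699898 - 25143/323548)) + 307797)/4 = -((1677333 - 138888197389/113225299052) + 307797)/4 = -(189916391646590927/113225299052 + 307797)/4 = -1/4*224766799018899371/113225299052 = -224766799018899371/452901196208 ≈ -4.9628e+5)
B = 2380653493740660647946423322959/3141653314771919840 (B = (1/(3768952 + 3167778) - 1360323)*(-224766799018899371/452901196208 - 60770) = (1/6936730 - 1360323)*(-252289604712459531/452901196208) = -9436193363789/6936730*(-252289604712459531/452901196208) = 2380653493740660647946423322959/3141653314771919840 ≈ 7.5777e+11)
1/B = 1/(2380653493740660647946423322959/3141653314771919840) = 3141653314771919840/2380653493740660647946423322959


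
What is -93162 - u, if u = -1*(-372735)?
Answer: -465897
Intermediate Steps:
u = 372735
-93162 - u = -93162 - 1*372735 = -93162 - 372735 = -465897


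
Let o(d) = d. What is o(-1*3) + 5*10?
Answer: 47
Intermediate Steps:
o(-1*3) + 5*10 = -1*3 + 5*10 = -3 + 50 = 47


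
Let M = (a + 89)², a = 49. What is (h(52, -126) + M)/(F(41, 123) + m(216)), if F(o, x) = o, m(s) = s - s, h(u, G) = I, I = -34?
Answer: 19010/41 ≈ 463.66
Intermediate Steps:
h(u, G) = -34
m(s) = 0
M = 19044 (M = (49 + 89)² = 138² = 19044)
(h(52, -126) + M)/(F(41, 123) + m(216)) = (-34 + 19044)/(41 + 0) = 19010/41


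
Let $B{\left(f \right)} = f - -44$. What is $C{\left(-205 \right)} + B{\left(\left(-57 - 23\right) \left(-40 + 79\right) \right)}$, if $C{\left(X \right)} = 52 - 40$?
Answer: $-3064$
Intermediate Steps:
$C{\left(X \right)} = 12$
$B{\left(f \right)} = 44 + f$ ($B{\left(f \right)} = f + 44 = 44 + f$)
$C{\left(-205 \right)} + B{\left(\left(-57 - 23\right) \left(-40 + 79\right) \right)} = 12 + \left(44 + \left(-57 - 23\right) \left(-40 + 79\right)\right) = 12 + \left(44 + \left(-57 - 23\right) 39\right) = 12 + \left(44 - 3120\right) = 12 - 3076 = -3064$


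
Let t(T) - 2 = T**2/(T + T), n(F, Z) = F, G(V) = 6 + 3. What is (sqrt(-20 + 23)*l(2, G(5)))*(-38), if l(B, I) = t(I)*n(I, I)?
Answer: -2223*sqrt(3) ≈ -3850.3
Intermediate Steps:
G(V) = 9
t(T) = 2 + T/2 (t(T) = 2 + T**2/(T + T) = 2 + T**2/((2*T)) = 2 + (1/(2*T))*T**2 = 2 + T/2)
l(B, I) = I*(2 + I/2) (l(B, I) = (2 + I/2)*I = I*(2 + I/2))
(sqrt(-20 + 23)*l(2, G(5)))*(-38) = (sqrt(-20 + 23)*((1/2)*9*(4 + 9)))*(-38) = (sqrt(3)*((1/2)*9*13))*(-38) = (sqrt(3)*(117/2))*(-38) = (117*sqrt(3)/2)*(-38) = -2223*sqrt(3)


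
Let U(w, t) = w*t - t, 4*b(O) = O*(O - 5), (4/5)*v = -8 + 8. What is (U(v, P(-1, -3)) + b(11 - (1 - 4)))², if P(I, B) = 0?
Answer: 3969/4 ≈ 992.25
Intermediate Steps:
v = 0 (v = 5*(-8 + 8)/4 = (5/4)*0 = 0)
b(O) = O*(-5 + O)/4 (b(O) = (O*(O - 5))/4 = (O*(-5 + O))/4 = O*(-5 + O)/4)
U(w, t) = -t + t*w (U(w, t) = t*w - t = -t + t*w)
(U(v, P(-1, -3)) + b(11 - (1 - 4)))² = (0*(-1 + 0) + (11 - (1 - 4))*(-5 + (11 - (1 - 4)))/4)² = (0*(-1) + (11 - 1*(-3))*(-5 + (11 - 1*(-3)))/4)² = (0 + (11 + 3)*(-5 + (11 + 3))/4)² = (0 + (¼)*14*(-5 + 14))² = (0 + (¼)*14*9)² = (0 + 63/2)² = (63/2)² = 3969/4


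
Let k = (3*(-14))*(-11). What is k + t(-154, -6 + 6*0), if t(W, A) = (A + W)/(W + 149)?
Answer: 494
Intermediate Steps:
t(W, A) = (A + W)/(149 + W)
k = 462 (k = -42*(-11) = 462)
k + t(-154, -6 + 6*0) = 462 + ((-6 + 6*0) - 154)/(149 - 154) = 462 + ((-6 + 0) - 154)/(-5) = 462 - (-6 - 154)/5 = 462 - ⅕*(-160) = 462 + 32 = 494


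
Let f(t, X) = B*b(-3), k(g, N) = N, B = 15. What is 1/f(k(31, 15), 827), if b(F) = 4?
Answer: 1/60 ≈ 0.016667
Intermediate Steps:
f(t, X) = 60 (f(t, X) = 15*4 = 60)
1/f(k(31, 15), 827) = 1/60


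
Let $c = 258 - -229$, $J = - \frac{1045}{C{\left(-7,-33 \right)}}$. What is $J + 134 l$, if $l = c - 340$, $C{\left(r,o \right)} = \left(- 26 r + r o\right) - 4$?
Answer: $\frac{8055437}{409} \approx 19695.0$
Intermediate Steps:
$C{\left(r,o \right)} = -4 - 26 r + o r$ ($C{\left(r,o \right)} = \left(- 26 r + o r\right) - 4 = -4 - 26 r + o r$)
$J = - \frac{1045}{409}$ ($J = - \frac{1045}{-4 - -182 - -231} = - \frac{1045}{-4 + 182 + 231} = - \frac{1045}{409} \approx -2.555$)
$c = 487$ ($c = 258 + 229 = 487$)
$l = 147$ ($l = 487 - 340 = 147$)
$J + 134 l = - \frac{1045}{409} + 134 \cdot 147 = - \frac{1045}{409} + 19698 = \frac{8055437}{409}$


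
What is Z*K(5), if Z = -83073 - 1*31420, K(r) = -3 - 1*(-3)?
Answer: 0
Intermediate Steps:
K(r) = 0 (K(r) = -3 + 3 = 0)
Z = -114493 (Z = -83073 - 31420 = -114493)
Z*K(5) = -114493*0 = 0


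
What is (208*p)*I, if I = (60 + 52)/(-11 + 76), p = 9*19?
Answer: 306432/5 ≈ 61286.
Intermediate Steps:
p = 171
I = 112/65 ≈ 1.7231
(208*p)*I = (208*171)*(112/65) = 35568*(112/65) = 306432/5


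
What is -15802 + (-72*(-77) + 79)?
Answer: -10179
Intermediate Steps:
-15802 + (-72*(-77) + 79) = -15802 + (5544 + 79) = -15802 + 5623 = -10179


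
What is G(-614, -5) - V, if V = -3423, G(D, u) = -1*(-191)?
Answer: 3614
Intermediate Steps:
G(D, u) = 191
G(-614, -5) - V = 191 - 1*(-3423) = 191 + 3423 = 3614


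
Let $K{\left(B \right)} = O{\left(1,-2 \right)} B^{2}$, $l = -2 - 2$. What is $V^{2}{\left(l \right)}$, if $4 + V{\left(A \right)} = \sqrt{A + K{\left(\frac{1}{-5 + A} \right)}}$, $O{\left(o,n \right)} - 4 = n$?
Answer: $\frac{\left(36 - i \sqrt{322}\right)^{2}}{81} \approx 12.025 - 15.951 i$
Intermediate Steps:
$O{\left(o,n \right)} = 4 + n$
$l = -4$
$K{\left(B \right)} = 2 B^{2}$ ($K{\left(B \right)} = \left(4 - 2\right) B^{2} = 2 B^{2}$)
$V{\left(A \right)} = -4 + \sqrt{A + \frac{2}{\left(-5 + A\right)^{2}}}$ ($V{\left(A \right)} = -4 + \sqrt{A + 2 \left(\frac{1}{-5 + A}\right)^{2}} = -4 + \sqrt{A + \frac{2}{\left(-5 + A\right)^{2}}}$)
$V^{2}{\left(l \right)} = \left(-4 + \sqrt{-4 + \frac{2}{\left(-5 - 4\right)^{2}}}\right)^{2} = \left(-4 + \sqrt{-4 + \frac{2}{81}}\right)^{2} = \left(-4 + \sqrt{- \frac{322}{81}}\right)^{2} = \left(-4 + \frac{i \sqrt{322}}{9}\right)^{2}$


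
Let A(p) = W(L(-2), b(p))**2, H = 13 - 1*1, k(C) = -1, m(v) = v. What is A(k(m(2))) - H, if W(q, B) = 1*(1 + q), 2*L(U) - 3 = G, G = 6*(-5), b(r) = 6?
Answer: 577/4 ≈ 144.25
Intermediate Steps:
G = -30
H = 12 (H = 13 - 1 = 12)
L(U) = -27/2 (L(U) = 3/2 + (1/2)*(-30) = 3/2 - 15 = -27/2)
W(q, B) = 1 + q
A(p) = 625/4 (A(p) = (1 - 27/2)**2 = (-25/2)**2 = 625/4)
A(k(m(2))) - H = 625/4 - 1*12 = 625/4 - 12 = 577/4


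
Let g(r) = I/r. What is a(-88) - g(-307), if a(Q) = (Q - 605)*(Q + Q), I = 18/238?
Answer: 4455856953/36533 ≈ 1.2197e+5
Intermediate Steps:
I = 9/119 (I = 18*(1/238) = 9/119 ≈ 0.075630)
g(r) = 9/(119*r)
a(Q) = 2*Q*(-605 + Q) (a(Q) = (-605 + Q)*(2*Q) = 2*Q*(-605 + Q))
a(-88) - g(-307) = 2*(-88)*(-605 - 88) - 9/(119*(-307)) = 2*(-88)*(-693) - 9*(-1)/(119*307) = 121968 - 1*(-9/36533) = 121968 + 9/36533 = 4455856953/36533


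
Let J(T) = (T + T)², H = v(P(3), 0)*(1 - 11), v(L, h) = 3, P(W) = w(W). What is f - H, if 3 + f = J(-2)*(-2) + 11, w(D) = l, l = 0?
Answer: 6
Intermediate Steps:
w(D) = 0
P(W) = 0
H = -30 (H = 3*(1 - 11) = 3*(-10) = -30)
J(T) = 4*T² (J(T) = (2*T)² = 4*T²)
f = -24 (f = -3 + ((4*(-2)²)*(-2) + 11) = -3 + ((4*4)*(-2) + 11) = -3 + (16*(-2) + 11) = -3 + (-32 + 11) = -3 - 21 = -24)
f - H = -24 - 1*(-30) = -24 + 30 = 6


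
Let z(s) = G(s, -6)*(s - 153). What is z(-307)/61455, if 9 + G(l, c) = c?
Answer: 460/4097 ≈ 0.11228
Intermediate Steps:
G(l, c) = -9 + c
z(s) = 2295 - 15*s (z(s) = (-9 - 6)*(s - 153) = -15*(-153 + s) = 2295 - 15*s)
z(-307)/61455 = (2295 - 15*(-307))/61455 = (2295 + 4605)*(1/61455) = 6900*(1/61455) = 460/4097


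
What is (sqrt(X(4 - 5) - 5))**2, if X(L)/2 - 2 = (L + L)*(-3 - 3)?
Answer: 23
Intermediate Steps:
X(L) = 4 - 24*L (X(L) = 4 + 2*((L + L)*(-3 - 3)) = 4 + 2*((2*L)*(-6)) = 4 + 2*(-12*L) = 4 - 24*L)
(sqrt(X(4 - 5) - 5))**2 = (sqrt((4 - 24*(4 - 5)) - 5))**2 = (sqrt((4 - 24*(-1)) - 5))**2 = (sqrt((4 + 24) - 5))**2 = (sqrt(28 - 5))**2 = (sqrt(23))**2 = 23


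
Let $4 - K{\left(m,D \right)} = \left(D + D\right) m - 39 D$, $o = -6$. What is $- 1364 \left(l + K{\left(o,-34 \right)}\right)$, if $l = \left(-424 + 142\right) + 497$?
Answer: $2066460$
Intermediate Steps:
$K{\left(m,D \right)} = 4 + 39 D - 2 D m$ ($K{\left(m,D \right)} = 4 - \left(\left(D + D\right) m - 39 D\right) = 4 - \left(2 D m - 39 D\right) = 4 - \left(- 39 D + 2 D m\right) = 4 + 39 D - 2 D m$)
$l = 215$ ($l = -282 + 497 = 215$)
$- 1364 \left(l + K{\left(o,-34 \right)}\right) = - 1364 \left(215 + \left(4 + 39 \left(-34\right) - \left(-68\right) \left(-6\right)\right)\right) = - 1364 \left(215 - 1730\right) = \left(-1364\right) \left(-1515\right) = 2066460$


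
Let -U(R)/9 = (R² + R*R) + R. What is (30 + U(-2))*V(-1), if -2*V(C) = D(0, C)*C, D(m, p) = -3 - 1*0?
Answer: 36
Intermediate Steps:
D(m, p) = -3 (D(m, p) = -3 + 0 = -3)
V(C) = 3*C/2 (V(C) = -(-3)*C/2 = 3*C/2)
U(R) = -18*R² - 9*R (U(R) = -9*((R² + R*R) + R) = -9*((R² + R²) + R) = -9*(2*R² + R) = -9*(R + 2*R²) = -18*R² - 9*R)
(30 + U(-2))*V(-1) = (30 - 9*(-2)*(1 + 2*(-2)))*((3/2)*(-1)) = (30 - 9*(-2)*(1 - 4))*(-3/2) = (30 - 9*(-2)*(-3))*(-3/2) = (30 - 54)*(-3/2) = -24*(-3/2) = 36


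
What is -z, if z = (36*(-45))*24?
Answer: 38880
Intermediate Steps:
z = -38880 (z = -1620*24 = -38880)
-z = -1*(-38880) = 38880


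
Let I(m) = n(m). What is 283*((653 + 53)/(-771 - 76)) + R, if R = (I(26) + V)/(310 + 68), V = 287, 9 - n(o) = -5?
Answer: -10752671/45738 ≈ -235.09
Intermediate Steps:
n(o) = 14 (n(o) = 9 - 1*(-5) = 9 + 5 = 14)
I(m) = 14
R = 43/54 (R = (14 + 287)/(310 + 68) = 301/378 = 301*(1/378) = 43/54 ≈ 0.79630)
283*((653 + 53)/(-771 - 76)) + R = 283*((653 + 53)/(-771 - 76)) + 43/54 = 283*(706/(-847)) + 43/54 = 283*(706*(-1/847)) + 43/54 = 283*(-706/847) + 43/54 = -199798/847 + 43/54 = -10752671/45738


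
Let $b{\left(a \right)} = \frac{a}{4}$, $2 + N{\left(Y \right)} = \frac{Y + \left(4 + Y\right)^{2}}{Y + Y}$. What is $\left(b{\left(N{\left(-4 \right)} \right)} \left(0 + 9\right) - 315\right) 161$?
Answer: $- \frac{410067}{8} \approx -51258.0$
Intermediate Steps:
$N{\left(Y \right)} = -2 + \frac{Y + \left(4 + Y\right)^{2}}{2 Y}$ ($N{\left(Y \right)} = -2 + \frac{Y + \left(4 + Y\right)^{2}}{Y + Y} = -2 + \frac{Y + \left(4 + Y\right)^{2}}{2 Y}$)
$b{\left(a \right)} = \frac{a}{4}$ ($b{\left(a \right)} = a \frac{1}{4} = \frac{a}{4}$)
$\left(b{\left(N{\left(-4 \right)} \right)} \left(0 + 9\right) - 315\right) 161 = \left(\frac{\frac{1}{2} \frac{1}{-4} \left(\left(4 - 4\right)^{2} - -12\right)}{4} \left(0 + 9\right) - 315\right) 161 = \left(\frac{\frac{1}{2} \left(- \frac{1}{4}\right) \left(0^{2} + 12\right)}{4} \cdot 9 - 315\right) 161 = \left(\frac{\frac{1}{2} \left(- \frac{1}{4}\right) \left(0 + 12\right)}{4} \cdot 9 - 315\right) 161 = \left(\frac{\frac{1}{2} \left(- \frac{1}{4}\right) 12}{4} \cdot 9 - 315\right) 161 = \left(\frac{1}{4} \left(- \frac{3}{2}\right) 9 - 315\right) 161 = \left(\left(- \frac{3}{8}\right) 9 - 315\right) 161 = \left(- \frac{27}{8} - 315\right) 161 = \left(- \frac{2547}{8}\right) 161 = - \frac{410067}{8}$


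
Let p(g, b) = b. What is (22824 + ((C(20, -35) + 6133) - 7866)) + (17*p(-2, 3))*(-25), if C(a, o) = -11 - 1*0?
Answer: 19805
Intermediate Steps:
C(a, o) = -11 (C(a, o) = -11 + 0 = -11)
(22824 + ((C(20, -35) + 6133) - 7866)) + (17*p(-2, 3))*(-25) = (22824 + ((-11 + 6133) - 7866)) + (17*3)*(-25) = (22824 + (6122 - 7866)) + 51*(-25) = (22824 - 1744) - 1275 = 21080 - 1275 = 19805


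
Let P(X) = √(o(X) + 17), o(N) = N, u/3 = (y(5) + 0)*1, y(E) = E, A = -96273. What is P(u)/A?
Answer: -4*√2/96273 ≈ -5.8758e-5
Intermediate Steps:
u = 15 (u = 3*((5 + 0)*1) = 3*(5*1) = 3*5 = 15)
P(X) = √(17 + X) (P(X) = √(X + 17) = √(17 + X))
P(u)/A = √(17 + 15)/(-96273) = √32*(-1/96273) = (4*√2)*(-1/96273) = -4*√2/96273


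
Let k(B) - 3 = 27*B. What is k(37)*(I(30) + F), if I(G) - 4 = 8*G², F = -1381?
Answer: 5834646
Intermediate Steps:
k(B) = 3 + 27*B
I(G) = 4 + 8*G²
k(37)*(I(30) + F) = (3 + 27*37)*((4 + 8*30²) - 1381) = (3 + 999)*((4 + 8*900) - 1381) = 1002*((4 + 7200) - 1381) = 1002*(7204 - 1381) = 1002*5823 = 5834646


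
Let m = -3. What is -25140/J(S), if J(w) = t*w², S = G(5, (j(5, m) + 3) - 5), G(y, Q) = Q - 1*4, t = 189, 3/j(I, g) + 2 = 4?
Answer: -33520/5103 ≈ -6.5687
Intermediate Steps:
j(I, g) = 3/2 (j(I, g) = 3/(-2 + 4) = 3/2)
G(y, Q) = -4 + Q (G(y, Q) = Q - 4 = -4 + Q)
S = -9/2 (S = -4 + ((3/2 + 3) - 5) = -4 + (9/2 - 5) = -4 - ½ = -9/2 ≈ -4.5000)
J(w) = 189*w²
-25140/J(S) = -25140/(189*(-9/2)²) = -25140/(189*(81/4)) = -25140/15309/4 = -25140*4/15309 = -33520/5103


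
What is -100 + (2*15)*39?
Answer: 1070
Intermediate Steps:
-100 + (2*15)*39 = -100 + 30*39 = -100 + 1170 = 1070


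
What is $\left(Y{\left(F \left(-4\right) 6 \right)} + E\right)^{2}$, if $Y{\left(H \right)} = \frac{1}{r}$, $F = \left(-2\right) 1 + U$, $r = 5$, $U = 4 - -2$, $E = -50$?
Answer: $\frac{62001}{25} \approx 2480.0$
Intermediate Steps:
$U = 6$ ($U = 4 + 2 = 6$)
$F = 4$ ($F = \left(-2\right) 1 + 6 = -2 + 6 = 4$)
$Y{\left(H \right)} = \frac{1}{5}$
$\left(Y{\left(F \left(-4\right) 6 \right)} + E\right)^{2} = \left(\frac{1}{5} - 50\right)^{2} = \left(- \frac{249}{5}\right)^{2} = \frac{62001}{25}$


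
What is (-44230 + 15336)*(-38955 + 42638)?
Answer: -106416602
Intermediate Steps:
(-44230 + 15336)*(-38955 + 42638) = -28894*3683 = -106416602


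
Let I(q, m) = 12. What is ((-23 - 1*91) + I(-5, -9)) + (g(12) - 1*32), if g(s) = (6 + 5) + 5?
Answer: -118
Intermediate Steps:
g(s) = 16 (g(s) = 11 + 5 = 16)
((-23 - 1*91) + I(-5, -9)) + (g(12) - 1*32) = ((-23 - 1*91) + 12) + (16 - 1*32) = ((-23 - 91) + 12) + (16 - 32) = (-114 + 12) - 16 = -102 - 16 = -118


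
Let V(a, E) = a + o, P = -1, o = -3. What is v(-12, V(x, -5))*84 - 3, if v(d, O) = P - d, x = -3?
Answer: 921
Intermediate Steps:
V(a, E) = -3 + a (V(a, E) = a - 3 = -3 + a)
v(d, O) = -1 - d
v(-12, V(x, -5))*84 - 3 = (-1 - 1*(-12))*84 - 3 = (-1 + 12)*84 - 3 = 11*84 - 3 = 924 - 3 = 921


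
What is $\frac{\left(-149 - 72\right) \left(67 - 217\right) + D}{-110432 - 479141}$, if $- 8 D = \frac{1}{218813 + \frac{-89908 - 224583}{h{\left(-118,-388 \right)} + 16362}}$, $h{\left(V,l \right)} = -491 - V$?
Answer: $- \frac{927745597287211}{16499962444610544} \approx -0.056227$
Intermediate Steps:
$D = - \frac{15989}{27986292528}$ ($D = - \frac{1}{8 \left(218813 + \frac{-89908 - 224583}{\left(-491 - -118\right) + 16362}\right)} = - \frac{1}{8 \left(218813 - \frac{314491}{\left(-491 + 118\right) + 16362}\right)} = - \frac{1}{8 \left(218813 - \frac{314491}{-373 + 16362}\right)} = - \frac{1}{8 \left(218813 - \frac{314491}{15989}\right)} = - \frac{1}{8 \cdot \frac{3498286566}{15989}} = \left(- \frac{1}{8}\right) \frac{15989}{3498286566} = - \frac{15989}{27986292528} \approx -5.7132 \cdot 10^{-7}$)
$\frac{\left(-149 - 72\right) \left(67 - 217\right) + D}{-110432 - 479141} = \frac{\left(-149 - 72\right) \left(67 - 217\right) - \frac{15989}{27986292528}}{-110432 - 479141} = \frac{\left(-221\right) \left(-150\right) - \frac{15989}{27986292528}}{-589573} = \left(33150 - \frac{15989}{27986292528}\right) \left(- \frac{1}{589573}\right) = \frac{927745597287211}{27986292528} \left(- \frac{1}{589573}\right) = - \frac{927745597287211}{16499962444610544}$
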